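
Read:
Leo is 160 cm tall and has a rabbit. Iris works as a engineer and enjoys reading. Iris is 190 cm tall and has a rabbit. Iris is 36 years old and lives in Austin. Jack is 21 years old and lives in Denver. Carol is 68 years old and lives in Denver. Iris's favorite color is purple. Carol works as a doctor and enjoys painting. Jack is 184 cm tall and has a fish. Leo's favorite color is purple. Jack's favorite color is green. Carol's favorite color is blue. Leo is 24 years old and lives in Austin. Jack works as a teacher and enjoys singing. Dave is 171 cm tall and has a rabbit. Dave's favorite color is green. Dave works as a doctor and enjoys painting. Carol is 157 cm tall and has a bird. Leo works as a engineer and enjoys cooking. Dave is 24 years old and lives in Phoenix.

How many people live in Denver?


Count in Denver: 2

2


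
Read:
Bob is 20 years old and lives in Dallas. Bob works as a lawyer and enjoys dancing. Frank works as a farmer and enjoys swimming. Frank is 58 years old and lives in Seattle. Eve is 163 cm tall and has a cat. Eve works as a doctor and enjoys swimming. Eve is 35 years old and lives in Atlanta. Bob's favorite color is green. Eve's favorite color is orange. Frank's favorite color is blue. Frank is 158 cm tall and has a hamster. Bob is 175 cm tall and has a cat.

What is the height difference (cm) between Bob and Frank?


|175 - 158| = 17

17


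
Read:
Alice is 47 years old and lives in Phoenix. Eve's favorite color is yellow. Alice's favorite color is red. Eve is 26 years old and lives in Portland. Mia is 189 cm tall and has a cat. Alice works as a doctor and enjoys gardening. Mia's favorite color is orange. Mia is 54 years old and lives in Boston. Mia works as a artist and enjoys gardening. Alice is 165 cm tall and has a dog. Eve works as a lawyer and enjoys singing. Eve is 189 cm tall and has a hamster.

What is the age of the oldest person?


Oldest: Mia at 54

54


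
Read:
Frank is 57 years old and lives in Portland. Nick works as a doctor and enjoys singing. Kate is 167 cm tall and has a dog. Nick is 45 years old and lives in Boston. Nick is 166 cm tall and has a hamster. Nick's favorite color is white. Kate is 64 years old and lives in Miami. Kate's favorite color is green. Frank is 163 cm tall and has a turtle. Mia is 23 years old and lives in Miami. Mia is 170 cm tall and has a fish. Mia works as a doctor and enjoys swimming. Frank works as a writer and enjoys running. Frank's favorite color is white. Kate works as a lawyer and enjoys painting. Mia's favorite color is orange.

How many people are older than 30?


Filter: 3

3


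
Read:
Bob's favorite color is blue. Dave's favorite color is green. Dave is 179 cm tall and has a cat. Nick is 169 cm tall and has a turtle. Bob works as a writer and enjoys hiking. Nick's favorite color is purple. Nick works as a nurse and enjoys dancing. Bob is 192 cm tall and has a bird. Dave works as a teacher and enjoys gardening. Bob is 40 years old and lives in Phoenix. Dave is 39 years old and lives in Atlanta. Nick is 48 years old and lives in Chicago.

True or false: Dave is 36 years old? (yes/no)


Dave is actually 39. no

no


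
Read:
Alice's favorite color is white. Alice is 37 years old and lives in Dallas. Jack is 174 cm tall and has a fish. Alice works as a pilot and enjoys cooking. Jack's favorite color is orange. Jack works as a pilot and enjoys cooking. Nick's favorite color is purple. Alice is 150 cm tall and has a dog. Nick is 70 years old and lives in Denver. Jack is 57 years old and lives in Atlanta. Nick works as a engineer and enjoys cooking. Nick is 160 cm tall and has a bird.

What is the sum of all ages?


57+70+37 = 164

164


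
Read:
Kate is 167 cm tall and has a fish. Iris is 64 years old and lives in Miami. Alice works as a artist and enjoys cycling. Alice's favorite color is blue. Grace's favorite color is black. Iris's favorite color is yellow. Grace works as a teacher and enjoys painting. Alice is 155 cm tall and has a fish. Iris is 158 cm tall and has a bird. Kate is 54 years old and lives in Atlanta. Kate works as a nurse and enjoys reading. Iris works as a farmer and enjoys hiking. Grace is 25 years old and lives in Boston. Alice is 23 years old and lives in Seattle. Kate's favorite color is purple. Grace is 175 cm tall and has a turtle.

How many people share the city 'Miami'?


Count: 1

1


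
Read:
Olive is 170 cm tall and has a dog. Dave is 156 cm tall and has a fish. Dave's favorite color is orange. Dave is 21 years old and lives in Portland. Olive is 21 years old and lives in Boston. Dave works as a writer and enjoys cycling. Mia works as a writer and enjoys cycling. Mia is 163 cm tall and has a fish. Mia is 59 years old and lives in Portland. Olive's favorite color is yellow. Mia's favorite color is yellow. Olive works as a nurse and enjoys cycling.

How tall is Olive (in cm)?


Olive is 170 cm tall

170


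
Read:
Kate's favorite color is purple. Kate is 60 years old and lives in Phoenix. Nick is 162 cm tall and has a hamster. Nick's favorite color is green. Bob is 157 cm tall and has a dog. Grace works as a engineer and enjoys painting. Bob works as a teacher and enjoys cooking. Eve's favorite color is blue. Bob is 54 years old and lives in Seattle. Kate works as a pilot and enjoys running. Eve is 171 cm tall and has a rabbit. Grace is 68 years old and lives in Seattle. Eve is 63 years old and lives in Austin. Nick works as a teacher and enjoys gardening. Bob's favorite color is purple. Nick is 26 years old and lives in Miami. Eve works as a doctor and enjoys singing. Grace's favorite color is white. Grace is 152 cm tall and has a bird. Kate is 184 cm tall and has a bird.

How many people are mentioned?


People: Nick, Bob, Eve, Grace, Kate. Count = 5

5


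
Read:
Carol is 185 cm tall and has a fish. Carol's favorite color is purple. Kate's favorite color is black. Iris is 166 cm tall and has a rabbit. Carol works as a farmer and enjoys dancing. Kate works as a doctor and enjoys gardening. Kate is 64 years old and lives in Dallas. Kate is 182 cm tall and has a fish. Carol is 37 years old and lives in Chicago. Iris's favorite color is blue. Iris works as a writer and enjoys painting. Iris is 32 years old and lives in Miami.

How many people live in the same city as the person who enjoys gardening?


Person with hobby gardening is Kate, city Dallas. Count = 1

1


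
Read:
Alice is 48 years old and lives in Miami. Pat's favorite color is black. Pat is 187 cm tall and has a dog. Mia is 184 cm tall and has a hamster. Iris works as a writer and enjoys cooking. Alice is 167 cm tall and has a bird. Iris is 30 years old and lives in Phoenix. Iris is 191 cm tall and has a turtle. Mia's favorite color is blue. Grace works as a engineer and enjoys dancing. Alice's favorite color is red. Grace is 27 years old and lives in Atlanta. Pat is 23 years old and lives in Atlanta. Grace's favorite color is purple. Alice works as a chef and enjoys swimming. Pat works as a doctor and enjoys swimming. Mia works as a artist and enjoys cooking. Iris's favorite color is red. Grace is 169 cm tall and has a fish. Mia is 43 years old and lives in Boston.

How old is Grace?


Grace is 27 years old

27


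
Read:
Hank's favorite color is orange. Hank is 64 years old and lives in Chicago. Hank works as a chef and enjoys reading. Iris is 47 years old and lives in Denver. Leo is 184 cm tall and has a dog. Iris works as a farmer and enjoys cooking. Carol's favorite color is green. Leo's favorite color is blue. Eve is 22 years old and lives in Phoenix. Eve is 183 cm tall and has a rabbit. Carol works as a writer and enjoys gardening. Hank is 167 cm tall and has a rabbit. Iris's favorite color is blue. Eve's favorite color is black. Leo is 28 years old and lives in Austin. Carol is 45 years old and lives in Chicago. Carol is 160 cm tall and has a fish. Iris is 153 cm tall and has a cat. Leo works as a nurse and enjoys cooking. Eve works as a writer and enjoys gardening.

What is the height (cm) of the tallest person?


Tallest: Leo at 184 cm

184


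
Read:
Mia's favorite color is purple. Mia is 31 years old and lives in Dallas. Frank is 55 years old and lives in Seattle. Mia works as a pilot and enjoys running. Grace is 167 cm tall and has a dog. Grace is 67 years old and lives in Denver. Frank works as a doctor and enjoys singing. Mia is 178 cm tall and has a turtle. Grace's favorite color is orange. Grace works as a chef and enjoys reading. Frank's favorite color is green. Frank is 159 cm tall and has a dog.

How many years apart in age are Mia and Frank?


31 vs 55, diff = 24

24


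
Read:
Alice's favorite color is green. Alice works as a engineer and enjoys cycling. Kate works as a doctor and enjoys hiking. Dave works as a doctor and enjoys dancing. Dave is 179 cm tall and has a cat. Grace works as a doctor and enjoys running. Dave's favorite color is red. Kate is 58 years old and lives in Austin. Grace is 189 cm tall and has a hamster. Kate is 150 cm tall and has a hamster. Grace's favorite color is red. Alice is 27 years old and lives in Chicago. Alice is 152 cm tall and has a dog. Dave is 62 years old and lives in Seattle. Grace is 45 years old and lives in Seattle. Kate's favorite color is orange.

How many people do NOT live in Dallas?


Not in Dallas: 4

4


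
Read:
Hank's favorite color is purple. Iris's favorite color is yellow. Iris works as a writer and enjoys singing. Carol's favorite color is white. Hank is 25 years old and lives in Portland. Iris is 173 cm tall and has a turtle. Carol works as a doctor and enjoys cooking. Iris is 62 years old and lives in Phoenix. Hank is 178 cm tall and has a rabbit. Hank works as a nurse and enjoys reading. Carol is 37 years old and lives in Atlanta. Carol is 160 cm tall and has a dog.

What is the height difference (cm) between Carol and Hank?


|160 - 178| = 18

18


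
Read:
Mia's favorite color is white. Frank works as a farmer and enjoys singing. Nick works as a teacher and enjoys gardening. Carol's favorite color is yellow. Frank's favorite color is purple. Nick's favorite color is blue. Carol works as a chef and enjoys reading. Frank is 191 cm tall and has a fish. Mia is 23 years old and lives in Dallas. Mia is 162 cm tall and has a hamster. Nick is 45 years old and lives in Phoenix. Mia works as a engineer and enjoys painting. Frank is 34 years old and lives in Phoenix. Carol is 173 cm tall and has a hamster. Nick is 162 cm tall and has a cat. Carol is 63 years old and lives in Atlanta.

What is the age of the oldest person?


Oldest: Carol at 63

63


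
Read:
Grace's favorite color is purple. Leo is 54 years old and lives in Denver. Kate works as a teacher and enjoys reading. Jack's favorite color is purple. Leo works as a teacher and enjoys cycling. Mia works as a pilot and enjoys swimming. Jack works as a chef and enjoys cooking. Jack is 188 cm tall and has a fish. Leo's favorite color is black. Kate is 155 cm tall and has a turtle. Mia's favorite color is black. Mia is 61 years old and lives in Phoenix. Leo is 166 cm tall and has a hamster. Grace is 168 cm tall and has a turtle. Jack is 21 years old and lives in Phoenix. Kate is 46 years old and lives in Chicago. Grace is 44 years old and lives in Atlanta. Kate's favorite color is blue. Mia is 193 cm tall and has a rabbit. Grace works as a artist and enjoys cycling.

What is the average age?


Sum=226, n=5, avg=45.2

45.2


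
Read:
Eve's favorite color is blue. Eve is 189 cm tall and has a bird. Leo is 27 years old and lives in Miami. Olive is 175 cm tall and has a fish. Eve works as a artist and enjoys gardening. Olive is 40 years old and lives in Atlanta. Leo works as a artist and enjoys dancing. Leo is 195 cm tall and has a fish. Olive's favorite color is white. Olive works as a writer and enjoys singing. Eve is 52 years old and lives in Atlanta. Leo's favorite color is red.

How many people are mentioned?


People: Eve, Leo, Olive. Count = 3

3


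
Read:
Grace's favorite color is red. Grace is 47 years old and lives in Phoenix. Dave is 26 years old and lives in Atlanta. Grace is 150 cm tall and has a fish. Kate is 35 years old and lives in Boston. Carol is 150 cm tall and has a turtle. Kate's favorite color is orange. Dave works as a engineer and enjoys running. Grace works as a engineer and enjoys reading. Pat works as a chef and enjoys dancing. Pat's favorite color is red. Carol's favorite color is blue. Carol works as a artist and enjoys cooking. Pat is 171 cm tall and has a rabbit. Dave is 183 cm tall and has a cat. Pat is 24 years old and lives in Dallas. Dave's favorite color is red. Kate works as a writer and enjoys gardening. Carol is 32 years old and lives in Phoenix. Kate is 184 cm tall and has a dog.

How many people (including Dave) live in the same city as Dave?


Dave lives in Atlanta. Count = 1

1


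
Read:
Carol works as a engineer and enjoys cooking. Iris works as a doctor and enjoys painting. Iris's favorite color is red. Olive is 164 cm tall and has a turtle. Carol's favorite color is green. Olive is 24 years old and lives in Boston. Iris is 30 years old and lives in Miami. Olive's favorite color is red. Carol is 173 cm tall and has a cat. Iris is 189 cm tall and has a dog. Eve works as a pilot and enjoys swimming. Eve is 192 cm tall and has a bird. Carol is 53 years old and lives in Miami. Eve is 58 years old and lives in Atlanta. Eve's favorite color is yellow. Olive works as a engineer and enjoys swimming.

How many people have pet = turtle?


Count: 1

1


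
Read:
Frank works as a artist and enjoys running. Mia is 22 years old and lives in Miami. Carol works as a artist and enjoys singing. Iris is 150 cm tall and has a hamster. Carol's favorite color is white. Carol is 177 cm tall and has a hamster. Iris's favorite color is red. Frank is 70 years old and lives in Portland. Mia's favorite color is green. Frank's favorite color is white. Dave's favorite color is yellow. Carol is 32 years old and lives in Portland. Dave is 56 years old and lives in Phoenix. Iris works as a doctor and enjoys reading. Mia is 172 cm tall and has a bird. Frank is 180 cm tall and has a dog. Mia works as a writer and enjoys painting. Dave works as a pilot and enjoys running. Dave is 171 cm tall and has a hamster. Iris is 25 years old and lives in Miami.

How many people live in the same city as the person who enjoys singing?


Person with hobby singing is Carol, city Portland. Count = 2

2


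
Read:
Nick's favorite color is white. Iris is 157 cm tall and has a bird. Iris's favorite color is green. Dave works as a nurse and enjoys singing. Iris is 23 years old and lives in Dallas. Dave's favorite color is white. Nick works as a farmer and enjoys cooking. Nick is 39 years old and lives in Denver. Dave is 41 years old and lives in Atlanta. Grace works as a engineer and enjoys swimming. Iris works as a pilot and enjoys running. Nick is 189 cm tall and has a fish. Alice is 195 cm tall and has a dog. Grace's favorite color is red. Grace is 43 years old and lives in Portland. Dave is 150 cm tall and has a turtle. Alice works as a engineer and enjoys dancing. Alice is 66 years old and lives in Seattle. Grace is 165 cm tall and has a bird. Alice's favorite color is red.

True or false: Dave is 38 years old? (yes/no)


Dave is actually 41. no

no


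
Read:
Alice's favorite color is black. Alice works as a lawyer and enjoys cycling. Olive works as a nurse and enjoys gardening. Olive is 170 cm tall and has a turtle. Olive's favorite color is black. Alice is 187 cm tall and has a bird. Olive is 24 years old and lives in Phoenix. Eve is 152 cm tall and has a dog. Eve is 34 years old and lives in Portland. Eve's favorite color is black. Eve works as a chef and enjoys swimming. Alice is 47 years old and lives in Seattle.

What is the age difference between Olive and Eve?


|24 - 34| = 10

10


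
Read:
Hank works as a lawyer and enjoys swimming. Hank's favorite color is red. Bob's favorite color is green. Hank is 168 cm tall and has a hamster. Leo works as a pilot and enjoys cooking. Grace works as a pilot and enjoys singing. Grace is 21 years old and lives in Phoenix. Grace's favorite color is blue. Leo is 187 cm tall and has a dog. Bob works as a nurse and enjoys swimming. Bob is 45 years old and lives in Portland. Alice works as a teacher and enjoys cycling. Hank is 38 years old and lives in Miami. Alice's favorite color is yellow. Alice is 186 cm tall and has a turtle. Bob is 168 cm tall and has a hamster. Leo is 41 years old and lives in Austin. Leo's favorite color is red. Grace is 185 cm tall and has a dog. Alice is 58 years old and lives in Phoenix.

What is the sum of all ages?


58+21+45+38+41 = 203

203


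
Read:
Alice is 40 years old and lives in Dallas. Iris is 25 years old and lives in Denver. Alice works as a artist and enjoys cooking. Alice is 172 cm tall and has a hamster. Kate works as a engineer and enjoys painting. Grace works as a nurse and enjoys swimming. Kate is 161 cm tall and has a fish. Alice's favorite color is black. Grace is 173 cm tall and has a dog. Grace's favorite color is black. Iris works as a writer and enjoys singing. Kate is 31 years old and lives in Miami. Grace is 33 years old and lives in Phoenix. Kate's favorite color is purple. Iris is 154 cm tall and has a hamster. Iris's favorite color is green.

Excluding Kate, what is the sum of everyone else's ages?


Sum (excluding Kate): 98

98


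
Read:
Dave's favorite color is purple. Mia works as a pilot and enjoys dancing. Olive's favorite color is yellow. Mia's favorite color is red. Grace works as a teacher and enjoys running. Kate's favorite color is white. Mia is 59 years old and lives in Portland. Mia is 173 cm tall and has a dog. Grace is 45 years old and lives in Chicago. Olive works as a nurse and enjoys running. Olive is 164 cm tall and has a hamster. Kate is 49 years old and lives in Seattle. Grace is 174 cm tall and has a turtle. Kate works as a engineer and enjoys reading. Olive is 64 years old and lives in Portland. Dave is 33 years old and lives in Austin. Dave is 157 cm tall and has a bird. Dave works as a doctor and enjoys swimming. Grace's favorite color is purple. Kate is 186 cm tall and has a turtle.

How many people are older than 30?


Filter: 5

5


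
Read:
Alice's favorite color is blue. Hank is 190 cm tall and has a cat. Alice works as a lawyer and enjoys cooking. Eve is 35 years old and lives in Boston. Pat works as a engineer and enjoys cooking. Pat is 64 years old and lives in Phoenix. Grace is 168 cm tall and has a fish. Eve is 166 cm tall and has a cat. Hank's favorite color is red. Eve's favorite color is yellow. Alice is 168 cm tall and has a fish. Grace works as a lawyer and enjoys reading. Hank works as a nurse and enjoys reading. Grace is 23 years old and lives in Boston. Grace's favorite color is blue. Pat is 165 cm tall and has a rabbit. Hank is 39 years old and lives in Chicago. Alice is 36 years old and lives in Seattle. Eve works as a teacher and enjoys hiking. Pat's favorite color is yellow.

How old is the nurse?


The nurse is Hank, age 39

39


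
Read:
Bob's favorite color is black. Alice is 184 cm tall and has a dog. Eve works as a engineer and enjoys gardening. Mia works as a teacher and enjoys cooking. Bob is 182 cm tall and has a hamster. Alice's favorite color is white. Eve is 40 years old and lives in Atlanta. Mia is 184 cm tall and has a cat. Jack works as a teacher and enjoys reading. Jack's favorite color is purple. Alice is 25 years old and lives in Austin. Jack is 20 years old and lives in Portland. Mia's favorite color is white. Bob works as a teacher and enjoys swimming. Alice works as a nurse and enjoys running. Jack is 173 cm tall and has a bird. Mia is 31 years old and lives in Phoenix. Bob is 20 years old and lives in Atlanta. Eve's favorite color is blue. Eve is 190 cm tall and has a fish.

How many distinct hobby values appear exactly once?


Unique hobby values: 5

5


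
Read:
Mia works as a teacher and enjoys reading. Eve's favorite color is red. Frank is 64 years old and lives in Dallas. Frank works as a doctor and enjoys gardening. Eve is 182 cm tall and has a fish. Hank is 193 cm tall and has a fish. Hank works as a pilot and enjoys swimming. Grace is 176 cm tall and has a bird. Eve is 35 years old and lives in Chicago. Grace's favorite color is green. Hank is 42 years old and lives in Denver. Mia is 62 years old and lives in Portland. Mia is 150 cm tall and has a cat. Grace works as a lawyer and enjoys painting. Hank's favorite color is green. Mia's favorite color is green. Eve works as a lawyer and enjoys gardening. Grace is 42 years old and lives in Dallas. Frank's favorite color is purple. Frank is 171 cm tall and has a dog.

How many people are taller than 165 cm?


Taller than 165: 4

4


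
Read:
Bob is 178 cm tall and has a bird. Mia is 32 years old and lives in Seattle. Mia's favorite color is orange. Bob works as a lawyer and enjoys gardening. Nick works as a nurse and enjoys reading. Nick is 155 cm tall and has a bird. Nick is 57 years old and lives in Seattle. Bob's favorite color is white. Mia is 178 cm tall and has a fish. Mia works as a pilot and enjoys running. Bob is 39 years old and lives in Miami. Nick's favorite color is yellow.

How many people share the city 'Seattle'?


Count: 2

2


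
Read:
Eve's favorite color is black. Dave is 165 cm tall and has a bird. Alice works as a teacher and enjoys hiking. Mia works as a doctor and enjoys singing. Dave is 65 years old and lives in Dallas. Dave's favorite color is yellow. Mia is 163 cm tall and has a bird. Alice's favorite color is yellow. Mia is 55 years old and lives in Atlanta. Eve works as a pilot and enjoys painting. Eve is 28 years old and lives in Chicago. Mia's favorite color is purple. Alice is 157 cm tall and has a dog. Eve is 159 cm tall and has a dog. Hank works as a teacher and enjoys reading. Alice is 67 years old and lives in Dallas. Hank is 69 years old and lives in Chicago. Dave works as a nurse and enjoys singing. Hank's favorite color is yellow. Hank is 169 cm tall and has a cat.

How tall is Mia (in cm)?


Mia is 163 cm tall

163


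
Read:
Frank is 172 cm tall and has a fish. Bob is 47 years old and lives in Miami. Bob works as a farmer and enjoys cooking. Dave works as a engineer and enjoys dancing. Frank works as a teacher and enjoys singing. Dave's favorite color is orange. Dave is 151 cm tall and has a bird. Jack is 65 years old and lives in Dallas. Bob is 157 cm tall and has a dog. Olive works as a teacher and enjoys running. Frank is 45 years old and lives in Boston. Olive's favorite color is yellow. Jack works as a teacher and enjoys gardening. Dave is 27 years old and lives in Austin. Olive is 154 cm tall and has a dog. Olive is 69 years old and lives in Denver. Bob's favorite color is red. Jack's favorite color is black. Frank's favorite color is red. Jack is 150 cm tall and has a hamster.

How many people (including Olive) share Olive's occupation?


Olive is a teacher. Count = 3

3


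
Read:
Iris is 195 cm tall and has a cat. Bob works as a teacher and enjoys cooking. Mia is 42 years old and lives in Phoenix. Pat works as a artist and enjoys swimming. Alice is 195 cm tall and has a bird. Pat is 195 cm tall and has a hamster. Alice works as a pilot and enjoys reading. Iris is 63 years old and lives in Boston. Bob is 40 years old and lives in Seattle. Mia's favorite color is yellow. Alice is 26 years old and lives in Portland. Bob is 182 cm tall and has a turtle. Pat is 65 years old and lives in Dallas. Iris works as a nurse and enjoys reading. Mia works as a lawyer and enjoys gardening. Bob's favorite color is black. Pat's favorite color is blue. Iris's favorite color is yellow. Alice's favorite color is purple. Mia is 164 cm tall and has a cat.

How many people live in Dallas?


Count in Dallas: 1

1


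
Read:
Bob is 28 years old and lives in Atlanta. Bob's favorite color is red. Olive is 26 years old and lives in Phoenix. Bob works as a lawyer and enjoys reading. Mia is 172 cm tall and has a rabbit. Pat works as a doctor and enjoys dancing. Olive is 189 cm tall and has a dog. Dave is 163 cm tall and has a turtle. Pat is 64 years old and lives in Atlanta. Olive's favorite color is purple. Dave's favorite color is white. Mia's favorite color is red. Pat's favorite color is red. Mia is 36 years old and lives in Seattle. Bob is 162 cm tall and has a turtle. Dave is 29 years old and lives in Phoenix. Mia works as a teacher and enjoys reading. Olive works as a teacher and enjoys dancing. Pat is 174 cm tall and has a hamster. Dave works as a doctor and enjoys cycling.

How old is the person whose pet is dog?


Person with pet=dog is Olive, age 26

26


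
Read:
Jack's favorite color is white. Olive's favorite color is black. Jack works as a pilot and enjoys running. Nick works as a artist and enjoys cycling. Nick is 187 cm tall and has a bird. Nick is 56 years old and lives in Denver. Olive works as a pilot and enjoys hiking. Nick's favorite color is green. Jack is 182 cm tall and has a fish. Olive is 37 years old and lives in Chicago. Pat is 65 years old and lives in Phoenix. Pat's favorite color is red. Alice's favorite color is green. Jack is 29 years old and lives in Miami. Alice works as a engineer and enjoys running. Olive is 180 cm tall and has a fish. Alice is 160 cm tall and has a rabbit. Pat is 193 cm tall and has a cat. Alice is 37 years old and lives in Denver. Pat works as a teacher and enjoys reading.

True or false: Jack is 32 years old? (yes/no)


Jack is actually 29. no

no


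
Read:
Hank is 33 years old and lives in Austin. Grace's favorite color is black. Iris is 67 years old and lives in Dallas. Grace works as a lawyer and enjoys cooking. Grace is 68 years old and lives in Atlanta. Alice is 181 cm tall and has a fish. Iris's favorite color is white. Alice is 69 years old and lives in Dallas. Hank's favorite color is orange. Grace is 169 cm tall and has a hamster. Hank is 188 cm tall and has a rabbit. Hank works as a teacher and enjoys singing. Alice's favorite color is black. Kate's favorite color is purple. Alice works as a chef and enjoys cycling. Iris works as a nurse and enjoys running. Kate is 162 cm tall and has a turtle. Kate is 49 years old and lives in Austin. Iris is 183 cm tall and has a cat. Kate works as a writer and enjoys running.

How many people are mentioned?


People: Alice, Kate, Grace, Hank, Iris. Count = 5

5


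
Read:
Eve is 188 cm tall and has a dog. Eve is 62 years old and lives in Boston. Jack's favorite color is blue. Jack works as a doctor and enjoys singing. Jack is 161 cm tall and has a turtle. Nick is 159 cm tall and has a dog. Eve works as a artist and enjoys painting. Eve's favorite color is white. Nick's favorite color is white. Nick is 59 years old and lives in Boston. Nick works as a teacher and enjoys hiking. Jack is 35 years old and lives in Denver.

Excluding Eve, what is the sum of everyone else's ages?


Sum (excluding Eve): 94

94


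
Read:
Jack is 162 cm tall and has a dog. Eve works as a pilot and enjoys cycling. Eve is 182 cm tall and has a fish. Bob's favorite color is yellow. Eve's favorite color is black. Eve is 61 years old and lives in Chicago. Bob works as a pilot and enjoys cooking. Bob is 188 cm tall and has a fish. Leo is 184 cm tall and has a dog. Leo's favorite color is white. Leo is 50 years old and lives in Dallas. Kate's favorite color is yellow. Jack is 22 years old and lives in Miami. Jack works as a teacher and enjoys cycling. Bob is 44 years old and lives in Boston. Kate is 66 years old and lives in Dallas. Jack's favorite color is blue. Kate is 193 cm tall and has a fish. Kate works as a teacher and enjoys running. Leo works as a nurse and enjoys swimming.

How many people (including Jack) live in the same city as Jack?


Jack lives in Miami. Count = 1

1


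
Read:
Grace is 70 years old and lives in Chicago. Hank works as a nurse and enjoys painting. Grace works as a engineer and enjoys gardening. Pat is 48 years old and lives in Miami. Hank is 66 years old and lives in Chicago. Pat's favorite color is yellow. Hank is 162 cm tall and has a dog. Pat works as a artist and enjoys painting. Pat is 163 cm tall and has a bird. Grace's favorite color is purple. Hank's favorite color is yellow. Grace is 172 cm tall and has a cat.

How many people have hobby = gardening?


Count: 1

1


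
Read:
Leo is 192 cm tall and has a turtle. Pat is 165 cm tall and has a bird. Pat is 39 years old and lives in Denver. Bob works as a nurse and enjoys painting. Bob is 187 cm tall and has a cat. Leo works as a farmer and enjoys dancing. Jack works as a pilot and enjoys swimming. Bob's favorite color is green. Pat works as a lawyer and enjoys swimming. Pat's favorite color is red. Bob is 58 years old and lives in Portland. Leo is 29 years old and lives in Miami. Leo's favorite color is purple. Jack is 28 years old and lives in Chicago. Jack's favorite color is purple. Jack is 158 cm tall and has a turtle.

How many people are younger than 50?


Filter: 3

3


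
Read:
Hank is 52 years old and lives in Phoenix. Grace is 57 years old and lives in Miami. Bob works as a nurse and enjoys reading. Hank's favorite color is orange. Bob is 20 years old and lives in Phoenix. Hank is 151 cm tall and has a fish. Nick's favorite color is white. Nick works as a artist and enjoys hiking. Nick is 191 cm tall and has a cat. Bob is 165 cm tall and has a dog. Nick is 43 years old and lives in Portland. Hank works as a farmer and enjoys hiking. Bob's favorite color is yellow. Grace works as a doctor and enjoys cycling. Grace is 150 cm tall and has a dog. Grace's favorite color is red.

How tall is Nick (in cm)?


Nick is 191 cm tall

191


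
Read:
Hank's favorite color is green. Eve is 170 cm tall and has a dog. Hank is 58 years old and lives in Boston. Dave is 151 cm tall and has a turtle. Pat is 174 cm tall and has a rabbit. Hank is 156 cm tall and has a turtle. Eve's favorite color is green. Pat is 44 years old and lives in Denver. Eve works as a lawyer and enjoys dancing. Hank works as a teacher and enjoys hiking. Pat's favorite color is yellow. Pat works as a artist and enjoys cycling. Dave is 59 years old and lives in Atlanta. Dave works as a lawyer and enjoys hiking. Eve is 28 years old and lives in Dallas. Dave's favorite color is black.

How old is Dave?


Dave is 59 years old

59


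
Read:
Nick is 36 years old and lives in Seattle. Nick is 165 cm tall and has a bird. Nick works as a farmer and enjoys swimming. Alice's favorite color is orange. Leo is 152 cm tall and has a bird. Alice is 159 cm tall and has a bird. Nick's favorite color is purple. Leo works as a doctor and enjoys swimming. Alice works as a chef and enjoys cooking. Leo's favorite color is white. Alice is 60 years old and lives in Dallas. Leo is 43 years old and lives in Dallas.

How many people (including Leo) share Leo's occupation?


Leo is a doctor. Count = 1

1


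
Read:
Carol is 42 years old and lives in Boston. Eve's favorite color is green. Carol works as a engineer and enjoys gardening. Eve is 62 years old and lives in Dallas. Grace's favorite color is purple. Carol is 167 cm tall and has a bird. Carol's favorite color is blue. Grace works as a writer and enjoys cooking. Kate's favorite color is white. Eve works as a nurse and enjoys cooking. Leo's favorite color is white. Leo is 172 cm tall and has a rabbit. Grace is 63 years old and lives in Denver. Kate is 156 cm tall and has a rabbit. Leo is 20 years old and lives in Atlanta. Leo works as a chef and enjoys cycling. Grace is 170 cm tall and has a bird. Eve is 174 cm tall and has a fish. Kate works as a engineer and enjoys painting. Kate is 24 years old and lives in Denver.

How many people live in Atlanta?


Count in Atlanta: 1

1


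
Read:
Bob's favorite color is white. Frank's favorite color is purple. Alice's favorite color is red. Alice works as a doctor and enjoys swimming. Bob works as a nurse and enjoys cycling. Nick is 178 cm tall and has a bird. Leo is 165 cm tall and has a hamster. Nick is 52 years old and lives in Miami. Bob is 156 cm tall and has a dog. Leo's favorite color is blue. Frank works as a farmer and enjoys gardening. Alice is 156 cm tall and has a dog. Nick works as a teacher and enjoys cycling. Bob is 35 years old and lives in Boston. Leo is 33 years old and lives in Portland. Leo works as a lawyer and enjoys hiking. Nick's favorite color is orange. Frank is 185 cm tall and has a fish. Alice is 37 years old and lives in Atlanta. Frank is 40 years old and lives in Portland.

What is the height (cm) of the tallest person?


Tallest: Frank at 185 cm

185


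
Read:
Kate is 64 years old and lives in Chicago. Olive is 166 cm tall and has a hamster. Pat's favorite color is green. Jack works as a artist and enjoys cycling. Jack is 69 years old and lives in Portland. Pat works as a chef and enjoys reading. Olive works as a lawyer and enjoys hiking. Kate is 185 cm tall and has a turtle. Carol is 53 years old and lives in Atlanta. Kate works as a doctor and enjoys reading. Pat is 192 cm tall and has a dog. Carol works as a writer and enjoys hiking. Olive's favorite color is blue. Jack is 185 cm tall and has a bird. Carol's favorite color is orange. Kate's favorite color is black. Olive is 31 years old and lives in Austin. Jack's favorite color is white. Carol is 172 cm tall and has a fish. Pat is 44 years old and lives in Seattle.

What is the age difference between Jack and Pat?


|69 - 44| = 25

25


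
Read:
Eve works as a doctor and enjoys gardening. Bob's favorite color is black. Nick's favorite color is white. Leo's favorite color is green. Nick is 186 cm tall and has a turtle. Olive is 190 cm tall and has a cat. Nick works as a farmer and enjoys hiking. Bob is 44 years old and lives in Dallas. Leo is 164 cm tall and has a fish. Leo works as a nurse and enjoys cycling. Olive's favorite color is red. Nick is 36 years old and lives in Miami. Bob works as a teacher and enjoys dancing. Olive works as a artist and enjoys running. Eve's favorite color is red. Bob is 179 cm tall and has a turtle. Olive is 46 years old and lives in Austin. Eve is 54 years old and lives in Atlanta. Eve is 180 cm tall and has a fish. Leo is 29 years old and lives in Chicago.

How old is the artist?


The artist is Olive, age 46

46


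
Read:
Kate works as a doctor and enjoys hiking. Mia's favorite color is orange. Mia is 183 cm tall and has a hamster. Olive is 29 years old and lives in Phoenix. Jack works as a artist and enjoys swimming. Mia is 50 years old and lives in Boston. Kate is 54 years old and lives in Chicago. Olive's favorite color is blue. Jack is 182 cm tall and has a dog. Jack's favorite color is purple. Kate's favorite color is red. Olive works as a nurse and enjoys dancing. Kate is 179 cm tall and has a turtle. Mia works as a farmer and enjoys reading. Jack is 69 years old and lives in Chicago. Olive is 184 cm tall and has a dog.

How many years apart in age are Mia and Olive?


50 vs 29, diff = 21

21


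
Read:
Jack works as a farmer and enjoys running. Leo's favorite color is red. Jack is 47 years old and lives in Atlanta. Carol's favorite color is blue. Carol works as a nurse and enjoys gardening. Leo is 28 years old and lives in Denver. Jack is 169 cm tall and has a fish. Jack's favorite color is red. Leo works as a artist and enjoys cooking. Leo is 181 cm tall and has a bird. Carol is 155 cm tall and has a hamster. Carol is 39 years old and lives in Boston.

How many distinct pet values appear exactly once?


Unique pet values: 3

3


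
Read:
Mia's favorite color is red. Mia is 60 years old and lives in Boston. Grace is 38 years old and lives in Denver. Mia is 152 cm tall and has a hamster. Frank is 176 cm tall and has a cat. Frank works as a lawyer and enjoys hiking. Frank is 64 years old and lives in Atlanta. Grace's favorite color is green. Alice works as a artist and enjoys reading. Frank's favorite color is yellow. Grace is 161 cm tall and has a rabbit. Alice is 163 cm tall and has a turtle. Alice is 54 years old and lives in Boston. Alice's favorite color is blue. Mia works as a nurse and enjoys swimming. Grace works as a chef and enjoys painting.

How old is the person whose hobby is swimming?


Person with hobby=swimming is Mia, age 60

60


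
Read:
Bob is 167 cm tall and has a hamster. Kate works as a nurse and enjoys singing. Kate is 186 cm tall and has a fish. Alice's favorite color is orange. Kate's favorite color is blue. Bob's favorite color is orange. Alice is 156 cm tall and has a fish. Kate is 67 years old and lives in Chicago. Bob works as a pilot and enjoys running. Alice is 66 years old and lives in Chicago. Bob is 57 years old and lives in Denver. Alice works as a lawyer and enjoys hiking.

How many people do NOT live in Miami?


Not in Miami: 3

3


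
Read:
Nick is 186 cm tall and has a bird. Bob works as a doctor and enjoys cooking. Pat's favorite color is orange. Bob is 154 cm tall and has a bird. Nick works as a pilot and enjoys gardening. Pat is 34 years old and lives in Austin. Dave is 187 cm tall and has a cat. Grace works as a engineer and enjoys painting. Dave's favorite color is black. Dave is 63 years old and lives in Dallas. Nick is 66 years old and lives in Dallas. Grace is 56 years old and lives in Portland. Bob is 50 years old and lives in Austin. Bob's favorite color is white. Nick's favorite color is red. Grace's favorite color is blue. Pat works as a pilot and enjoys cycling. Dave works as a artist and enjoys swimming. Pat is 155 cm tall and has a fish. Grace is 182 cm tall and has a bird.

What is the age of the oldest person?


Oldest: Nick at 66

66


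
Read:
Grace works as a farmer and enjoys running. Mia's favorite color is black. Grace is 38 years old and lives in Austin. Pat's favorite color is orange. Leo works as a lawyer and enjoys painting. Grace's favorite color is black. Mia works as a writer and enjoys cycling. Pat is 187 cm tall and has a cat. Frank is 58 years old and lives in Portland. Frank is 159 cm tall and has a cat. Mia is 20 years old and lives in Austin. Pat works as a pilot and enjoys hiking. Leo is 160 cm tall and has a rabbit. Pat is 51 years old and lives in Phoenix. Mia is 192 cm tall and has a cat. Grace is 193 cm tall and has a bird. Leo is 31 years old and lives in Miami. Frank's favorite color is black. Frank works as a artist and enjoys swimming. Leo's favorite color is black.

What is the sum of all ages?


38+20+31+51+58 = 198

198


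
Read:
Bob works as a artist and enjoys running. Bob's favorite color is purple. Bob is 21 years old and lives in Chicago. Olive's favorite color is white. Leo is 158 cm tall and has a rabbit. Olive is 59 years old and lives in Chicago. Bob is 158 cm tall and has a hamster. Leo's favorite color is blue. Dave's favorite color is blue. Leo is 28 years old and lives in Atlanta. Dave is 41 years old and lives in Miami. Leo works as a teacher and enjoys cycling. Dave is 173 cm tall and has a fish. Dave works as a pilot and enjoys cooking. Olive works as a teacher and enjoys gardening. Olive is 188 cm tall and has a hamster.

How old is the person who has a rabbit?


Person with rabbit is Leo, age 28

28


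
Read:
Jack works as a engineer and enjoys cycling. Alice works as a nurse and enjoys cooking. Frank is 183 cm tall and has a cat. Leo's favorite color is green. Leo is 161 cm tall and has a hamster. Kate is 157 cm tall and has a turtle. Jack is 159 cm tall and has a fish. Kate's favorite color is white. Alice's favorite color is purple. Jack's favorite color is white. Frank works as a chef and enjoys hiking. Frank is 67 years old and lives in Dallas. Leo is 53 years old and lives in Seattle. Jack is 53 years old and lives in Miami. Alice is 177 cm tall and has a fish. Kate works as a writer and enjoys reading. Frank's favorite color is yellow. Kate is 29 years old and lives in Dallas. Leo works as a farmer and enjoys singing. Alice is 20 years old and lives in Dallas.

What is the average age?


Sum=222, n=5, avg=44.4

44.4


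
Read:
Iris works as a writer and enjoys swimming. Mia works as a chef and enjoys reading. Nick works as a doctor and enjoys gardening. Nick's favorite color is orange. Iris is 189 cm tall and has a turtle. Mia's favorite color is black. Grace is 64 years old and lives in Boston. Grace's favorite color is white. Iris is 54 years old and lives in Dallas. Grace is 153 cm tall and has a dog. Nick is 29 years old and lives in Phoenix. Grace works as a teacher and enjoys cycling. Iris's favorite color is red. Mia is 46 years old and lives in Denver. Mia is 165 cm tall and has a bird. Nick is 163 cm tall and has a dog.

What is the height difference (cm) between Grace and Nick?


|153 - 163| = 10

10
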